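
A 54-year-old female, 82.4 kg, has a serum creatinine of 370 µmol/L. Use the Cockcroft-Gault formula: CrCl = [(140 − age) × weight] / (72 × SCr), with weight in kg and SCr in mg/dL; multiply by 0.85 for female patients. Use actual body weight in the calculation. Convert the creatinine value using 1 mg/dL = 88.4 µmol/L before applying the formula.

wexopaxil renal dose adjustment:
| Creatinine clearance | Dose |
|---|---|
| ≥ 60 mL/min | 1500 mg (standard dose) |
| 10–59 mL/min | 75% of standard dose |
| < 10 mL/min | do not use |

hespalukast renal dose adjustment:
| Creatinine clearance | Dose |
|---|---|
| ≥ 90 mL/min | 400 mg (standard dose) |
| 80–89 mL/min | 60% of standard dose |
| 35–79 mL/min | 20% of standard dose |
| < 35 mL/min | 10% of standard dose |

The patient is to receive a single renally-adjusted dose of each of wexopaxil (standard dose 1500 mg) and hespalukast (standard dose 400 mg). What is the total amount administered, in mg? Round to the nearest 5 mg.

1165 mg

SCr = 370 / 88.4 = 4.186 mg/dL
CrCl = (140 − 54) × 82.4 / (72 × 4.186) × 0.85 = 7086.4 / 301.39 × 0.85 ≈ 20.0 mL/min
CrCl ≈ 20 mL/min.
wexopaxil: 10–59 mL/min → 75% of 1500 mg = 1125 mg.
hespalukast: < 35 mL/min → 10% of 400 mg = 40 mg.
Total = 1125 + 40 = 1165 mg.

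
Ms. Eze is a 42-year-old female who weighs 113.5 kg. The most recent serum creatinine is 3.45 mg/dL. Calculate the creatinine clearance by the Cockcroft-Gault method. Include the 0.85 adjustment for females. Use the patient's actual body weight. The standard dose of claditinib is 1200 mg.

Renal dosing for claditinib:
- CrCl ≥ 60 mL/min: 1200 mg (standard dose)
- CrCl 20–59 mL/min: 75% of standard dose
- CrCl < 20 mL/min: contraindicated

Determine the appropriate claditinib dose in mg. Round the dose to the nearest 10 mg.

CrCl = (140 − 42) × 113.5 / (72 × 3.45) × 0.85 = 11123.0 / 248.40 × 0.85 ≈ 38.1 mL/min
CrCl ≈ 38 mL/min → bracket 20–59 mL/min.
75% of 1200 mg = 900 mg

900 mg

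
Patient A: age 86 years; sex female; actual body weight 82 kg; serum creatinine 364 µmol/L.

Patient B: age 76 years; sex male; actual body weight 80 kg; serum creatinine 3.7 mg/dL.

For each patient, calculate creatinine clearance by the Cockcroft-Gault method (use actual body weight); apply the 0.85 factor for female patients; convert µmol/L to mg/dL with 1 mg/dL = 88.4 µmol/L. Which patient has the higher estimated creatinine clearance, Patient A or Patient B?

Patient B

Patient A: SCr = 364 / 88.4 = 4.118 mg/dL
Patient A: CrCl = (140 − 86) × 82 / (72 × 4.118) × 0.85 = 4428.0 / 296.50 × 0.85 ≈ 12.7 mL/min
Patient B: CrCl = (140 − 76) × 80 / (72 × 3.7) = 5120.0 / 266.40 ≈ 19.2 mL/min
12.7 vs 19.2 mL/min → Patient B is higher.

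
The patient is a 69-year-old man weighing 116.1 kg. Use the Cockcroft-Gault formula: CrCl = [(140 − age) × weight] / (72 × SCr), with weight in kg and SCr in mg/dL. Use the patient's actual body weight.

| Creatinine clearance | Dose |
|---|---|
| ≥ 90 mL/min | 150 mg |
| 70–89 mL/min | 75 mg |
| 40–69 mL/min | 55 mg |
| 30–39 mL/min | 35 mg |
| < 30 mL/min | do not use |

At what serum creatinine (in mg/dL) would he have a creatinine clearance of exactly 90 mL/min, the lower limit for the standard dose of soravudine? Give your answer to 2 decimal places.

Standard dose requires CrCl ≥ 90 mL/min.
Set (140 − 69) × 116.1 / (72 × SCr) = 90
SCr = (140 − 69) × 116.1 / (72 × 90) = 1.272 mg/dL

1.27 mg/dL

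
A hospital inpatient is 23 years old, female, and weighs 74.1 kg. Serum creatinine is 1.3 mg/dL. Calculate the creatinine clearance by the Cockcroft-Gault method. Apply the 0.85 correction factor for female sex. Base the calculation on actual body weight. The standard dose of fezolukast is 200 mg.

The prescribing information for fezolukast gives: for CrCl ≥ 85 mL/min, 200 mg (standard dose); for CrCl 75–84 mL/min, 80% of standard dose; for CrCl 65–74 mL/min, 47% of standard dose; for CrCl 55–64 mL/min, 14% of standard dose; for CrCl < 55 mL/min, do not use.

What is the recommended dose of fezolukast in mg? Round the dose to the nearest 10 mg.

160 mg

CrCl = (140 − 23) × 74.1 / (72 × 1.3) × 0.85 = 8669.7 / 93.60 × 0.85 ≈ 78.7 mL/min
CrCl ≈ 79 mL/min → bracket 75–84 mL/min.
80% of 200 mg = 160 mg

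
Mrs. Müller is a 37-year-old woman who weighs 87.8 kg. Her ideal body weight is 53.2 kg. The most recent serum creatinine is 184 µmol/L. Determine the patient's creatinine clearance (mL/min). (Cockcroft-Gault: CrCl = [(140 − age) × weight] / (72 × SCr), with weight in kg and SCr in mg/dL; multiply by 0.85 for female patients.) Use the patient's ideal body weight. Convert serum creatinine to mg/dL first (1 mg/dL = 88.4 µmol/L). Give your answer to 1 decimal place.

SCr = 184 / 88.4 = 2.081 mg/dL
CrCl = (140 − 37) × 53.2 / (72 × 2.081) × 0.85 = 5479.6 / 149.83 × 0.85 ≈ 31.1 mL/min

31.1 mL/min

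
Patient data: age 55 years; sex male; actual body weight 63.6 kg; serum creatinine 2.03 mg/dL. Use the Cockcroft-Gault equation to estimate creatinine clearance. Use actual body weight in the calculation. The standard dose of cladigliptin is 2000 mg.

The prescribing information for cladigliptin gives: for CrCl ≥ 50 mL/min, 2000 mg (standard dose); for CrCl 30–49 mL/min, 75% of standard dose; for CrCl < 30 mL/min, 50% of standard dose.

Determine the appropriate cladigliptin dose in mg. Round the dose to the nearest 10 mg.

CrCl = (140 − 55) × 63.6 / (72 × 2.03) = 5406.0 / 146.16 ≈ 37.0 mL/min
CrCl ≈ 37 mL/min → bracket 30–49 mL/min.
75% of 2000 mg = 1500 mg

1500 mg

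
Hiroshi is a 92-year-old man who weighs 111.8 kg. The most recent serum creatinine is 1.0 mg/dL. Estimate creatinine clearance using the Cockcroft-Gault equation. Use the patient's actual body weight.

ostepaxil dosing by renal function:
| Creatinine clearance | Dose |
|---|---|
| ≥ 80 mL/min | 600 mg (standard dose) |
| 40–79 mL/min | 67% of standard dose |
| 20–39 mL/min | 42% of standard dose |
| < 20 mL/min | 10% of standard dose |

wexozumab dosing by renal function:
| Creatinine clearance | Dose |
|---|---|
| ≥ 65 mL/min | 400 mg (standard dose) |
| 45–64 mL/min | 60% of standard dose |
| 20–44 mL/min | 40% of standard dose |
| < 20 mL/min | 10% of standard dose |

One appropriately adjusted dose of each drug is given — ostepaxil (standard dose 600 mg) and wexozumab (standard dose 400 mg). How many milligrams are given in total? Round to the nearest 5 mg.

800 mg

CrCl = (140 − 92) × 111.8 / (72 × 1) = 5366.4 / 72.00 ≈ 74.5 mL/min
CrCl ≈ 75 mL/min.
ostepaxil: 40–79 mL/min → 67% of 600 mg = 402 mg.
wexozumab: ≥ 65 mL/min → 100% of 400 mg = 400 mg.
Total = 402 + 400 = 802 mg.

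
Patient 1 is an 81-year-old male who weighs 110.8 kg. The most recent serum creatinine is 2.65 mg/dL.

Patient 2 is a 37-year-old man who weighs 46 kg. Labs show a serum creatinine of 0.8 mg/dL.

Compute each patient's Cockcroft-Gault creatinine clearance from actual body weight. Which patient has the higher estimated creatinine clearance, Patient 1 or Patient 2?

Patient 1: CrCl = (140 − 81) × 110.8 / (72 × 2.65) = 6537.2 / 190.80 ≈ 34.3 mL/min
Patient 2: CrCl = (140 − 37) × 46 / (72 × 0.8) = 4738.0 / 57.60 ≈ 82.3 mL/min
34.3 vs 82.3 mL/min → Patient 2 is higher.

Patient 2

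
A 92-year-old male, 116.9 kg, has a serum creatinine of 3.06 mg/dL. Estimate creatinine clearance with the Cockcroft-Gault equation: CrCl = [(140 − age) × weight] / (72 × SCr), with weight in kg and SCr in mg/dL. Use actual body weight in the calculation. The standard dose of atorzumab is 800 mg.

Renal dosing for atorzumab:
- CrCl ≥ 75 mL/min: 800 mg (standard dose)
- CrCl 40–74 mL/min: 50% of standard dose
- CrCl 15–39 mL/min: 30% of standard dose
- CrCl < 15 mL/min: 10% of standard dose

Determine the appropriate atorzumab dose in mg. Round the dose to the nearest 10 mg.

CrCl = (140 − 92) × 116.9 / (72 × 3.06) = 5611.2 / 220.32 ≈ 25.5 mL/min
CrCl ≈ 25 mL/min → bracket 15–39 mL/min.
30% of 800 mg = 240 mg

240 mg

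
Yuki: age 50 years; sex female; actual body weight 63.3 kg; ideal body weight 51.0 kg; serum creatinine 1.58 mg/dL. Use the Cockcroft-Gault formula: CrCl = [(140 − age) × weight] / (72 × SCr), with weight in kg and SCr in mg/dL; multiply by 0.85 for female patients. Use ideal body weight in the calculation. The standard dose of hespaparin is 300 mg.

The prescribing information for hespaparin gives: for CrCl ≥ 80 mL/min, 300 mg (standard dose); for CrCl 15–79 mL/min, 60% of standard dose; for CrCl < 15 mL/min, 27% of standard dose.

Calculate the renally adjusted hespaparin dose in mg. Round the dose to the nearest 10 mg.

180 mg

CrCl = (140 − 50) × 51 / (72 × 1.58) × 0.85 = 4590.0 / 113.76 × 0.85 ≈ 34.3 mL/min
CrCl ≈ 34 mL/min → bracket 15–79 mL/min.
60% of 300 mg = 180 mg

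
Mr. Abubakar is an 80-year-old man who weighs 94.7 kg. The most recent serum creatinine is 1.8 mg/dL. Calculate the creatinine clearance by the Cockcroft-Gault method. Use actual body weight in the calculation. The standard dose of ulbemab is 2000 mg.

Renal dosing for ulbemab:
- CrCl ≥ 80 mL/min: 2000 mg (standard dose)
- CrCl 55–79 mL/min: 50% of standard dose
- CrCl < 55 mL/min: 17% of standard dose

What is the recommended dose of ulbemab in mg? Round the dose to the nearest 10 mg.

340 mg

CrCl = (140 − 80) × 94.7 / (72 × 1.8) = 5682.0 / 129.60 ≈ 43.8 mL/min
CrCl ≈ 44 mL/min → bracket < 55 mL/min.
17% of 2000 mg = 340 mg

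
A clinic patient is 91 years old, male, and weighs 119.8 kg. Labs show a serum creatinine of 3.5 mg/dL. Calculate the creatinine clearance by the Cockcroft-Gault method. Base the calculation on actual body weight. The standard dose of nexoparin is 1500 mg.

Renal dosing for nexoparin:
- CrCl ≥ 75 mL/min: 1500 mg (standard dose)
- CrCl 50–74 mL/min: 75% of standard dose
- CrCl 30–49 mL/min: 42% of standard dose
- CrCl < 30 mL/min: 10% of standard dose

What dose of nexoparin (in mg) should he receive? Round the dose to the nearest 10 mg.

150 mg

CrCl = (140 − 91) × 119.8 / (72 × 3.5) = 5870.2 / 252.00 ≈ 23.3 mL/min
CrCl ≈ 23 mL/min → bracket < 30 mL/min.
10% of 1500 mg = 150 mg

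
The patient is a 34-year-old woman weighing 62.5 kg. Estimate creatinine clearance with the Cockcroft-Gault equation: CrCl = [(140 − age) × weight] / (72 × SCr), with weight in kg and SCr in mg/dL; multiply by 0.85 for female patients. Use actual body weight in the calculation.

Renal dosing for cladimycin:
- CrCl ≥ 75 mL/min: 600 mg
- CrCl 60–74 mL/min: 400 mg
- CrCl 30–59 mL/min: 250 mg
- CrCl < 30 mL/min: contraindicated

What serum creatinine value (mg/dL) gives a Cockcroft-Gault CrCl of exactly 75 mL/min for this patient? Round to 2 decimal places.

Standard dose requires CrCl ≥ 75 mL/min.
Set (140 − 34) × 62.5 × 0.85 / (72 × SCr) = 75
SCr = (140 − 34) × 62.5 × 0.85 / (72 × 75) = 1.043 mg/dL

1.04 mg/dL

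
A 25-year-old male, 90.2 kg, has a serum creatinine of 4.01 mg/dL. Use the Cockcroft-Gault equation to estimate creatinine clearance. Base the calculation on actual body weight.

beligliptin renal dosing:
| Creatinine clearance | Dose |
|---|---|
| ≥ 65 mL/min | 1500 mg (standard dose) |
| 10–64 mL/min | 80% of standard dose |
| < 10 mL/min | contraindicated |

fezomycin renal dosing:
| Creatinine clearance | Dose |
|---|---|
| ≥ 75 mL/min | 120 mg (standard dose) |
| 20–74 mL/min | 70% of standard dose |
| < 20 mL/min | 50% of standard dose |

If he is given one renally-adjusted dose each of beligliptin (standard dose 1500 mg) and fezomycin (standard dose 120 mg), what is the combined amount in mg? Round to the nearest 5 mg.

1285 mg

CrCl = (140 − 25) × 90.2 / (72 × 4.01) = 10373.0 / 288.72 ≈ 35.9 mL/min
CrCl ≈ 36 mL/min.
beligliptin: 10–64 mL/min → 80% of 1500 mg = 1200 mg.
fezomycin: 20–74 mL/min → 70% of 120 mg = 84 mg.
Total = 1200 + 84 = 1284 mg.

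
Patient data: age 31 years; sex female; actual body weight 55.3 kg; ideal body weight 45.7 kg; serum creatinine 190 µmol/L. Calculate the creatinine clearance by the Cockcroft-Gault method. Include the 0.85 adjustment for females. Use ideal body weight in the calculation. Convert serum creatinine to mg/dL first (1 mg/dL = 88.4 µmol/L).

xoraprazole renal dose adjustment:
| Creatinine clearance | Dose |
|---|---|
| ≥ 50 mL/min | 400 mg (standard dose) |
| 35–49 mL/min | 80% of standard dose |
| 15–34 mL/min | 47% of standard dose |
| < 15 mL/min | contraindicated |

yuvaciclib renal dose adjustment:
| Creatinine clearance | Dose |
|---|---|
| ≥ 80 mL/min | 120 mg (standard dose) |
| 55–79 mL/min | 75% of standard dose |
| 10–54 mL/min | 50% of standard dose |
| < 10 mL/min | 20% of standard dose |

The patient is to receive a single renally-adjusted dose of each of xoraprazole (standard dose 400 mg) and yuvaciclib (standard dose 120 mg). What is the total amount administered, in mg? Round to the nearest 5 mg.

SCr = 190 / 88.4 = 2.149 mg/dL
CrCl = (140 − 31) × 45.7 / (72 × 2.149) × 0.85 = 4981.3 / 154.73 × 0.85 ≈ 27.4 mL/min
CrCl ≈ 27 mL/min.
xoraprazole: 15–34 mL/min → 47% of 400 mg = 188 mg.
yuvaciclib: 10–54 mL/min → 50% of 120 mg = 60 mg.
Total = 188 + 60 = 248 mg.

250 mg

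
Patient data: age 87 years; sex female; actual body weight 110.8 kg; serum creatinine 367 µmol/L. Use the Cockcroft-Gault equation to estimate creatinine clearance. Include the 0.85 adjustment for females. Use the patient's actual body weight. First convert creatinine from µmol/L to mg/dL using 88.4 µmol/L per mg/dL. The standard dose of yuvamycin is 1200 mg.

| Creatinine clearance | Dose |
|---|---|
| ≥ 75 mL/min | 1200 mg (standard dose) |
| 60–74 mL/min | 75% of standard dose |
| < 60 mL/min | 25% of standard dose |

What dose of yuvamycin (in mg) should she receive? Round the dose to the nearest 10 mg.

300 mg

SCr = 367 / 88.4 = 4.152 mg/dL
CrCl = (140 − 87) × 110.8 / (72 × 4.152) × 0.85 = 5872.4 / 298.94 × 0.85 ≈ 16.7 mL/min
CrCl ≈ 17 mL/min → bracket < 60 mL/min.
25% of 1200 mg = 300 mg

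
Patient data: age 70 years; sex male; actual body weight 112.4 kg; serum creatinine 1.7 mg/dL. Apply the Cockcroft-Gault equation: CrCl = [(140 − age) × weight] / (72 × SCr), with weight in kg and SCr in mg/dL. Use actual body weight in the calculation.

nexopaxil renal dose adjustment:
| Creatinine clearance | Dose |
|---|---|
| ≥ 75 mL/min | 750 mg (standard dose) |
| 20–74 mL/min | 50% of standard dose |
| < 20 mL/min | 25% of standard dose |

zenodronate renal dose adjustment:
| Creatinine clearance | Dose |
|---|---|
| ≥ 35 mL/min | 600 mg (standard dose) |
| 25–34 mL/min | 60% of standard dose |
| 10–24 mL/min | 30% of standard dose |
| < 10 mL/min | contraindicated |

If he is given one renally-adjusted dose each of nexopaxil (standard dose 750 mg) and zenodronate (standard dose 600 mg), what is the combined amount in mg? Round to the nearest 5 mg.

CrCl = (140 − 70) × 112.4 / (72 × 1.7) = 7868.0 / 122.40 ≈ 64.3 mL/min
CrCl ≈ 64 mL/min.
nexopaxil: 20–74 mL/min → 50% of 750 mg = 375 mg.
zenodronate: ≥ 35 mL/min → 100% of 600 mg = 600 mg.
Total = 375 + 600 = 975 mg.

975 mg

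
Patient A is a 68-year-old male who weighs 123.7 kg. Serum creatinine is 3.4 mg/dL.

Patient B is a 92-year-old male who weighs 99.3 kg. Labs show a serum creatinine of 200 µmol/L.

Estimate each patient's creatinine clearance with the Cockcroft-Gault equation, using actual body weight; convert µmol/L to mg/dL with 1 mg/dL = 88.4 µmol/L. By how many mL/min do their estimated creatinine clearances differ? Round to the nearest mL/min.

Patient A: CrCl = (140 − 68) × 123.7 / (72 × 3.4) = 8906.4 / 244.80 ≈ 36.4 mL/min
Patient B: SCr = 200 / 88.4 = 2.262 mg/dL
Patient B: CrCl = (140 − 92) × 99.3 / (72 × 2.262) = 4766.4 / 162.86 ≈ 29.3 mL/min
|36.4 − 29.3| = 7.1 mL/min

7 mL/min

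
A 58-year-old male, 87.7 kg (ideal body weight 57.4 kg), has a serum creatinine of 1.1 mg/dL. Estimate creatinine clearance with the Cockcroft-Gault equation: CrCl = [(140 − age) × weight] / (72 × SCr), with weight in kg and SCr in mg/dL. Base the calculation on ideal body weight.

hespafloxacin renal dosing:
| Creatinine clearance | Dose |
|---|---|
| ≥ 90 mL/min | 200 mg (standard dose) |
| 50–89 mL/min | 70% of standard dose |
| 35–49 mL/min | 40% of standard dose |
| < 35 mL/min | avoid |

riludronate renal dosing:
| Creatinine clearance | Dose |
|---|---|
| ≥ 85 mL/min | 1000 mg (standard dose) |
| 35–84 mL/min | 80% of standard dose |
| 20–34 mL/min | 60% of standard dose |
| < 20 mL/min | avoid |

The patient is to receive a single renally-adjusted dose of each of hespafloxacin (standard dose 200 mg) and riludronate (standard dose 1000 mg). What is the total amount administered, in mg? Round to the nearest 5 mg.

940 mg

CrCl = (140 − 58) × 57.4 / (72 × 1.1) = 4706.8 / 79.20 ≈ 59.4 mL/min
CrCl ≈ 59 mL/min.
hespafloxacin: 50–89 mL/min → 70% of 200 mg = 140 mg.
riludronate: 35–84 mL/min → 80% of 1000 mg = 800 mg.
Total = 140 + 800 = 940 mg.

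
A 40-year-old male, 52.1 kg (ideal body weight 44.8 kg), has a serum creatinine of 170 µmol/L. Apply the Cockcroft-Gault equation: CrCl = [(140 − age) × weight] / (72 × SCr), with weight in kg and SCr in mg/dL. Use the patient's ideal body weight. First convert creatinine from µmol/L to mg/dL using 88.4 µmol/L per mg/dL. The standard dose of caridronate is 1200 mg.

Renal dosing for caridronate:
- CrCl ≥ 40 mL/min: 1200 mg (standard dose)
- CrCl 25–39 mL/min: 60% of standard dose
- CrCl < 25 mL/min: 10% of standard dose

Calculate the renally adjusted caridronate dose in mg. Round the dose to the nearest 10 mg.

720 mg

SCr = 170 / 88.4 = 1.923 mg/dL
CrCl = (140 − 40) × 44.8 / (72 × 1.923) = 4480.0 / 138.46 ≈ 32.4 mL/min
CrCl ≈ 32 mL/min → bracket 25–39 mL/min.
60% of 1200 mg = 720 mg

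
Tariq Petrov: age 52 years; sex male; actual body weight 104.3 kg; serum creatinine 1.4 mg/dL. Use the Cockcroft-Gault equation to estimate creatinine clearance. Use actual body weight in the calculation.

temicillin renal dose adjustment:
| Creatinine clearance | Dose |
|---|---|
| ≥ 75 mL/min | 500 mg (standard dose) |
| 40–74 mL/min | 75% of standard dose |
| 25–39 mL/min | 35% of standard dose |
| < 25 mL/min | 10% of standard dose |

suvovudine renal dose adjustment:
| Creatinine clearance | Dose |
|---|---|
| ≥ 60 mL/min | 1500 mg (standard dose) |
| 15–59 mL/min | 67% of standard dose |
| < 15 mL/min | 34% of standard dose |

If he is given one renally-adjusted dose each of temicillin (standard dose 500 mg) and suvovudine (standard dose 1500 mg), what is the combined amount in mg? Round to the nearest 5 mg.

CrCl = (140 − 52) × 104.3 / (72 × 1.4) = 9178.4 / 100.80 ≈ 91.1 mL/min
CrCl ≈ 91 mL/min.
temicillin: ≥ 75 mL/min → 100% of 500 mg = 500 mg.
suvovudine: ≥ 60 mL/min → 100% of 1500 mg = 1500 mg.
Total = 500 + 1500 = 2000 mg.

2000 mg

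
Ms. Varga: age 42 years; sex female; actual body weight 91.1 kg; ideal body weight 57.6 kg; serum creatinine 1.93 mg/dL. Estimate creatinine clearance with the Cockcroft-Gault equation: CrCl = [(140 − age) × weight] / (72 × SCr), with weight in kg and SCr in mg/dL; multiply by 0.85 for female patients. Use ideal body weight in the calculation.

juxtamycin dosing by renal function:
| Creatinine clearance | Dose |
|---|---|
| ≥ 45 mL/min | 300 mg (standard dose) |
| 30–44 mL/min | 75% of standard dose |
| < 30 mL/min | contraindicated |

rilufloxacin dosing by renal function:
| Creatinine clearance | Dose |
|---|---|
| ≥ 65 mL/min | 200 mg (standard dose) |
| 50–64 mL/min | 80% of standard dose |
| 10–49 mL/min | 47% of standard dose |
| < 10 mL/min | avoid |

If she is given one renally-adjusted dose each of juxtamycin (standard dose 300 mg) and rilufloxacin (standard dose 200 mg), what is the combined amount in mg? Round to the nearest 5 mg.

CrCl = (140 − 42) × 57.6 / (72 × 1.93) × 0.85 = 5644.8 / 138.96 × 0.85 ≈ 34.5 mL/min
CrCl ≈ 35 mL/min.
juxtamycin: 30–44 mL/min → 75% of 300 mg = 225 mg.
rilufloxacin: 10–49 mL/min → 47% of 200 mg = 94 mg.
Total = 225 + 94 = 319 mg.

320 mg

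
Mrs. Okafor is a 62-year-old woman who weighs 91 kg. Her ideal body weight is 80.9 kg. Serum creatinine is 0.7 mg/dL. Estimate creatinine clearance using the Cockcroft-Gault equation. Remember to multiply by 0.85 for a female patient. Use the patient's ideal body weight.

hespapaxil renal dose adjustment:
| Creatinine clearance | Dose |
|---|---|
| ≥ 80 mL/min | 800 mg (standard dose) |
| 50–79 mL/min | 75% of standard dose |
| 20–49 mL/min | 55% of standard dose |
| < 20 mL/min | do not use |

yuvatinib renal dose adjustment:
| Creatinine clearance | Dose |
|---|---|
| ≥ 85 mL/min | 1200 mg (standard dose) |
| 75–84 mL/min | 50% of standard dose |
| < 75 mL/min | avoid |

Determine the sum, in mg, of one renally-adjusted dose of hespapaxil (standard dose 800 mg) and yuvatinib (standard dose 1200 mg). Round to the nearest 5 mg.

CrCl = (140 − 62) × 80.9 / (72 × 0.7) × 0.85 = 6310.2 / 50.40 × 0.85 ≈ 106.4 mL/min
CrCl ≈ 106 mL/min.
hespapaxil: ≥ 80 mL/min → 100% of 800 mg = 800 mg.
yuvatinib: ≥ 85 mL/min → 100% of 1200 mg = 1200 mg.
Total = 800 + 1200 = 2000 mg.

2000 mg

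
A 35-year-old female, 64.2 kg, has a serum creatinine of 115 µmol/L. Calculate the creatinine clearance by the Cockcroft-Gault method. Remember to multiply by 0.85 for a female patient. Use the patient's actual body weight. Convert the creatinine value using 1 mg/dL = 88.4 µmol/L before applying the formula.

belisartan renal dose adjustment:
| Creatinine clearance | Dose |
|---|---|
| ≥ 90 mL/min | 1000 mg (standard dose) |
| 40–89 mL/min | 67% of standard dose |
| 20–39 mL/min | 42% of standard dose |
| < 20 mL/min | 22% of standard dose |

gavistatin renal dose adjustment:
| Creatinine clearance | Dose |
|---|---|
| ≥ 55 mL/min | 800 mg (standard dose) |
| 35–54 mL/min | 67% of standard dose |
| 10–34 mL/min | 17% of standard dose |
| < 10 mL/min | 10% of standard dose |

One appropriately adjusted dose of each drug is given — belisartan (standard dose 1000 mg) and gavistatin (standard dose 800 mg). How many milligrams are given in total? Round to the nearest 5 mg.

1470 mg

SCr = 115 / 88.4 = 1.301 mg/dL
CrCl = (140 − 35) × 64.2 / (72 × 1.301) × 0.85 = 6741.0 / 93.67 × 0.85 ≈ 61.2 mL/min
CrCl ≈ 61 mL/min.
belisartan: 40–89 mL/min → 67% of 1000 mg = 670 mg.
gavistatin: ≥ 55 mL/min → 100% of 800 mg = 800 mg.
Total = 670 + 800 = 1470 mg.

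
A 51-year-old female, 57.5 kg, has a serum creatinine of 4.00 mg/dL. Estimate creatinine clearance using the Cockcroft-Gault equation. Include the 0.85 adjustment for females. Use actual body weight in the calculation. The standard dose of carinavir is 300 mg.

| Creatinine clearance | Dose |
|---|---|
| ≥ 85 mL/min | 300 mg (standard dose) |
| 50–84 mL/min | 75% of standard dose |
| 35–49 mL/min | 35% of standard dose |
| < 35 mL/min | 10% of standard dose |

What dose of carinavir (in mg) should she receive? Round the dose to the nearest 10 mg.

30 mg

CrCl = (140 − 51) × 57.5 / (72 × 4) × 0.85 = 5117.5 / 288.00 × 0.85 ≈ 15.1 mL/min
CrCl ≈ 15 mL/min → bracket < 35 mL/min.
10% of 300 mg = 30 mg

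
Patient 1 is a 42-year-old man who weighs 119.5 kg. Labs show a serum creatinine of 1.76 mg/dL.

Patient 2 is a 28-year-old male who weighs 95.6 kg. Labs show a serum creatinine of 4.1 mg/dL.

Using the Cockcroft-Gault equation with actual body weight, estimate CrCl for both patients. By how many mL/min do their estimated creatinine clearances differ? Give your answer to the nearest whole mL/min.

56 mL/min

Patient 1: CrCl = (140 − 42) × 119.5 / (72 × 1.76) = 11711.0 / 126.72 ≈ 92.4 mL/min
Patient 2: CrCl = (140 − 28) × 95.6 / (72 × 4.1) = 10707.2 / 295.20 ≈ 36.3 mL/min
|92.4 − 36.3| = 56.1 mL/min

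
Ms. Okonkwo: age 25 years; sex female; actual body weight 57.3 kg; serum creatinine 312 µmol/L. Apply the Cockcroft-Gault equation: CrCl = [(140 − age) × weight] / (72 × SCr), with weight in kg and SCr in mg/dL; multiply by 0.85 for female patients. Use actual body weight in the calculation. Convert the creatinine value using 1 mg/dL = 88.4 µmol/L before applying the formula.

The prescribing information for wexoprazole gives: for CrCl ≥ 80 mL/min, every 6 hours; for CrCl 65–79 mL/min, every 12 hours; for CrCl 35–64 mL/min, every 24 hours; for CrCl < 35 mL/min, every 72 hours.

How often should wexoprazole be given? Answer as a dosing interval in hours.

SCr = 312 / 88.4 = 3.529 mg/dL
CrCl = (140 − 25) × 57.3 / (72 × 3.529) × 0.85 = 6589.5 / 254.09 × 0.85 ≈ 22.0 mL/min
CrCl ≈ 22 mL/min → bracket < 35 mL/min → every 72 hours.

every 72 hours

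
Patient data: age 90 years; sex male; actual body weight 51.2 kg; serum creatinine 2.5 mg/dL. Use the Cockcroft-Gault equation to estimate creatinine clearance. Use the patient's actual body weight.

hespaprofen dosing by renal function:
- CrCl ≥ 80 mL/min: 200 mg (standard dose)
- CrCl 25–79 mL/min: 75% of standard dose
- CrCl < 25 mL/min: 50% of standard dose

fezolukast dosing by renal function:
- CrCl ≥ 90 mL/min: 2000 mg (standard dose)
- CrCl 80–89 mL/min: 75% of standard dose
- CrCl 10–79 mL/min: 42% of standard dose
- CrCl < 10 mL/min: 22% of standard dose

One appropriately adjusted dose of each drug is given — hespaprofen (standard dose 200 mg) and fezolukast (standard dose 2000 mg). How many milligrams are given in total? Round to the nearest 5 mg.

CrCl = (140 − 90) × 51.2 / (72 × 2.5) = 2560.0 / 180.00 ≈ 14.2 mL/min
CrCl ≈ 14 mL/min.
hespaprofen: < 25 mL/min → 50% of 200 mg = 100 mg.
fezolukast: 10–79 mL/min → 42% of 2000 mg = 840 mg.
Total = 100 + 840 = 940 mg.

940 mg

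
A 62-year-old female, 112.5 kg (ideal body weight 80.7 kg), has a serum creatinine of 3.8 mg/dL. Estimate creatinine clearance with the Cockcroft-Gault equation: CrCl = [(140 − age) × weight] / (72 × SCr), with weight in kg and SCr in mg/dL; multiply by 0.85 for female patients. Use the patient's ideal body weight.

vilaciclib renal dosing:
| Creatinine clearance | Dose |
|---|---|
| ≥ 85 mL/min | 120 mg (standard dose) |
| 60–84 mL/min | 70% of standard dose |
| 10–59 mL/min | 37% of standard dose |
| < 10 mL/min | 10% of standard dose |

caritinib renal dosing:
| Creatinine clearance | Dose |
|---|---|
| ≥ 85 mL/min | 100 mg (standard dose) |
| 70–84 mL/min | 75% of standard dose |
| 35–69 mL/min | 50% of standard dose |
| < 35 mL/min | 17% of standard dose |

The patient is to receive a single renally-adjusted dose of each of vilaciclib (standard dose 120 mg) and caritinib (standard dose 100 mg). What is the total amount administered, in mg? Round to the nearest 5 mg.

CrCl = (140 − 62) × 80.7 / (72 × 3.8) × 0.85 = 6294.6 / 273.60 × 0.85 ≈ 19.6 mL/min
CrCl ≈ 20 mL/min.
vilaciclib: 10–59 mL/min → 37% of 120 mg = 44.4 mg.
caritinib: < 35 mL/min → 17% of 100 mg = 17 mg.
Total = 44.4 + 17 = 61.4 mg.

60 mg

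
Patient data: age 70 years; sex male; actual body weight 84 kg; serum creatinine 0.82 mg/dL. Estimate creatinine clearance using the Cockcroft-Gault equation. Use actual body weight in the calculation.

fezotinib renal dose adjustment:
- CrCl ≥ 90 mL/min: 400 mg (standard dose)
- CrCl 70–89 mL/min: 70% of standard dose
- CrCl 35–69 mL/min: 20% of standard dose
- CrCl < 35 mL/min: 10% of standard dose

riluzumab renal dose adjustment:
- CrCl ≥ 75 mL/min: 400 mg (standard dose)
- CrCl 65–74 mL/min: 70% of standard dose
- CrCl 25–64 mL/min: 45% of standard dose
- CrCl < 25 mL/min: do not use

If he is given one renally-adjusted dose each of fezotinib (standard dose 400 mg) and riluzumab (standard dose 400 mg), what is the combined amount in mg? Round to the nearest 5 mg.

800 mg

CrCl = (140 − 70) × 84 / (72 × 0.82) = 5880.0 / 59.04 ≈ 99.6 mL/min
CrCl ≈ 100 mL/min.
fezotinib: ≥ 90 mL/min → 100% of 400 mg = 400 mg.
riluzumab: ≥ 75 mL/min → 100% of 400 mg = 400 mg.
Total = 400 + 400 = 800 mg.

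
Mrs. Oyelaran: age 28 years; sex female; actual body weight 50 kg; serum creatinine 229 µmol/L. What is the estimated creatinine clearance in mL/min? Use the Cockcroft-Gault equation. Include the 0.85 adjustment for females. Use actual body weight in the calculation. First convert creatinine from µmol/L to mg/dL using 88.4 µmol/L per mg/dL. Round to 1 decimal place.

25.5 mL/min

SCr = 229 / 88.4 = 2.59 mg/dL
CrCl = (140 − 28) × 50 / (72 × 2.59) × 0.85 = 5600.0 / 186.48 × 0.85 ≈ 25.5 mL/min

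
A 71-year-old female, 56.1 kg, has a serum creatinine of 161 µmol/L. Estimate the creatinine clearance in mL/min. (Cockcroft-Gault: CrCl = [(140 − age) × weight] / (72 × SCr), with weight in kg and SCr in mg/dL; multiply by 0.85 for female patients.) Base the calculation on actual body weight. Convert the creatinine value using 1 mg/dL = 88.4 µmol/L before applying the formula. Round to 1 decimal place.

25.1 mL/min

SCr = 161 / 88.4 = 1.821 mg/dL
CrCl = (140 − 71) × 56.1 / (72 × 1.821) × 0.85 = 3870.9 / 131.11 × 0.85 ≈ 25.1 mL/min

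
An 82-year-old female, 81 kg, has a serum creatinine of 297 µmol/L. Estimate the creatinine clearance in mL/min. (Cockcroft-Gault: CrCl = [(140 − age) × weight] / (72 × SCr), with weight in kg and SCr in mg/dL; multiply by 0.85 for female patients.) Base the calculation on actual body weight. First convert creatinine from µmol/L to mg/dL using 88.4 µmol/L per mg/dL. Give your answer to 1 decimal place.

SCr = 297 / 88.4 = 3.36 mg/dL
CrCl = (140 − 82) × 81 / (72 × 3.36) × 0.85 = 4698.0 / 241.92 × 0.85 ≈ 16.5 mL/min

16.5 mL/min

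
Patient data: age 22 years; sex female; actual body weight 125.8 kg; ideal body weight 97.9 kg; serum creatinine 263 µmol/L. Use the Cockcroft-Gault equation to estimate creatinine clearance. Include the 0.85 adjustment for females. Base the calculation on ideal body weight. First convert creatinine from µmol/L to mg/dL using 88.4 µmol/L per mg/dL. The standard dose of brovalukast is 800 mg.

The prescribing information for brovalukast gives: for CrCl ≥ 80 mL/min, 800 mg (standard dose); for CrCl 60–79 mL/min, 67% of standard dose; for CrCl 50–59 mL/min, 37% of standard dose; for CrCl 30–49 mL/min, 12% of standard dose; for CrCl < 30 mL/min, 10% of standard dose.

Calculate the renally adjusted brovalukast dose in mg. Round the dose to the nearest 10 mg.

SCr = 263 / 88.4 = 2.975 mg/dL
CrCl = (140 − 22) × 97.9 / (72 × 2.975) × 0.85 = 11552.2 / 214.20 × 0.85 ≈ 45.8 mL/min
CrCl ≈ 46 mL/min → bracket 30–49 mL/min.
12% of 800 mg = 96 mg → 100 mg

100 mg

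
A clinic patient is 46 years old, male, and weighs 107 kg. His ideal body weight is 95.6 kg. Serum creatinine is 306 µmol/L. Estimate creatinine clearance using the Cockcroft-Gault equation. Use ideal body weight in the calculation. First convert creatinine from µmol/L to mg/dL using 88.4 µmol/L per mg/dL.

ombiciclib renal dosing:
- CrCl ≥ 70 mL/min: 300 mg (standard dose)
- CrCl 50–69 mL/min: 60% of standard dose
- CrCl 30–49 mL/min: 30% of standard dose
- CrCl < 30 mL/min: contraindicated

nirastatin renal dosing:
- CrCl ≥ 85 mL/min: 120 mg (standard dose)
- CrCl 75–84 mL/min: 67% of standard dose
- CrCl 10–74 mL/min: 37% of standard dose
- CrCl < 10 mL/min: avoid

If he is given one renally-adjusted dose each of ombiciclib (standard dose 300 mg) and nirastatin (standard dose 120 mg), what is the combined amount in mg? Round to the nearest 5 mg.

135 mg

SCr = 306 / 88.4 = 3.462 mg/dL
CrCl = (140 − 46) × 95.6 / (72 × 3.462) = 8986.4 / 249.26 ≈ 36.1 mL/min
CrCl ≈ 36 mL/min.
ombiciclib: 30–49 mL/min → 30% of 300 mg = 90 mg.
nirastatin: 10–74 mL/min → 37% of 120 mg = 44.4 mg.
Total = 90 + 44.4 = 134.4 mg.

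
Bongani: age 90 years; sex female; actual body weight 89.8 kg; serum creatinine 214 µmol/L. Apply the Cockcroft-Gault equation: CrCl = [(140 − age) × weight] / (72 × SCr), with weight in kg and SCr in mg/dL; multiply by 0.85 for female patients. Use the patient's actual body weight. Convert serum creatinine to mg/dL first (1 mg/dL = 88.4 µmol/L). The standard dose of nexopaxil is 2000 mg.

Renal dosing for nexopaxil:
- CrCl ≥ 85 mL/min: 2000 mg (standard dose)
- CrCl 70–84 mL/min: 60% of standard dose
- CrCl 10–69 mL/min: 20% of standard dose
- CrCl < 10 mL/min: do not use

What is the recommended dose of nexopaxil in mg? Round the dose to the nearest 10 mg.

SCr = 214 / 88.4 = 2.421 mg/dL
CrCl = (140 − 90) × 89.8 / (72 × 2.421) × 0.85 = 4490.0 / 174.31 × 0.85 ≈ 21.9 mL/min
CrCl ≈ 22 mL/min → bracket 10–69 mL/min.
20% of 2000 mg = 400 mg

400 mg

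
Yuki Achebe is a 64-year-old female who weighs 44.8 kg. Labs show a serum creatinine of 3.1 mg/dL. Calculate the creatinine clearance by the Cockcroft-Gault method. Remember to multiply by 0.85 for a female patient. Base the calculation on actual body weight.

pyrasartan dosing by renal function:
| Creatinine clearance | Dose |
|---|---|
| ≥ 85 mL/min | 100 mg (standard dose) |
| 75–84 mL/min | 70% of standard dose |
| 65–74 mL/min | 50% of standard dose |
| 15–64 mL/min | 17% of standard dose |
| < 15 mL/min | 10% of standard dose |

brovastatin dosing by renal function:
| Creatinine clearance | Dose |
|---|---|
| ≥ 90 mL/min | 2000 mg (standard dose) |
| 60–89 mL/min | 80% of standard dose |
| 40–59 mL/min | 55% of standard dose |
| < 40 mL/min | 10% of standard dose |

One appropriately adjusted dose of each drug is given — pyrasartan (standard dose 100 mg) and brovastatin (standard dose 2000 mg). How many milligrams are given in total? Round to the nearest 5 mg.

210 mg

CrCl = (140 − 64) × 44.8 / (72 × 3.1) × 0.85 = 3404.8 / 223.20 × 0.85 ≈ 13.0 mL/min
CrCl ≈ 13 mL/min.
pyrasartan: < 15 mL/min → 10% of 100 mg = 10 mg.
brovastatin: < 40 mL/min → 10% of 2000 mg = 200 mg.
Total = 10 + 200 = 210 mg.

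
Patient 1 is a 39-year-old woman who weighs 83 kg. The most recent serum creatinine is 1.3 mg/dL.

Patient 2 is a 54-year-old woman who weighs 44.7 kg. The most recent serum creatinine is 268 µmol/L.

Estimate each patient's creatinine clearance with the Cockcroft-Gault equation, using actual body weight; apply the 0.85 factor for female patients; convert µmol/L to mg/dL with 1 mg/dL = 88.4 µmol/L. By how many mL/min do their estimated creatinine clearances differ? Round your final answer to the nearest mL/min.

61 mL/min

Patient 1: CrCl = (140 − 39) × 83 / (72 × 1.3) × 0.85 = 8383.0 / 93.60 × 0.85 ≈ 76.1 mL/min
Patient 2: SCr = 268 / 88.4 = 3.032 mg/dL
Patient 2: CrCl = (140 − 54) × 44.7 / (72 × 3.032) × 0.85 = 3844.2 / 218.30 × 0.85 ≈ 15.0 mL/min
|76.1 − 15.0| = 61.1 mL/min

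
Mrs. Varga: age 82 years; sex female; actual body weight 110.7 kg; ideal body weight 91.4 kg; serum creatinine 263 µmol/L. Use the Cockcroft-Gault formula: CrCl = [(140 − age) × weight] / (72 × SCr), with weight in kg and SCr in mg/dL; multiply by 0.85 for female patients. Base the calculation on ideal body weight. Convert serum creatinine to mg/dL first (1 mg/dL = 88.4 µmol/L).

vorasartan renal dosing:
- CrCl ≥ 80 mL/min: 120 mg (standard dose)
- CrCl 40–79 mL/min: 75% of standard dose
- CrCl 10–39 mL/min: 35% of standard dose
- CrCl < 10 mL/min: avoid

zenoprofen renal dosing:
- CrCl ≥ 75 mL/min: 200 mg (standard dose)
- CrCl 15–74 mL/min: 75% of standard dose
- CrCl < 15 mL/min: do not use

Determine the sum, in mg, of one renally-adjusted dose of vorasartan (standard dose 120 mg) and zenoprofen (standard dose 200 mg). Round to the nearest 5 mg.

190 mg

SCr = 263 / 88.4 = 2.975 mg/dL
CrCl = (140 − 82) × 91.4 / (72 × 2.975) × 0.85 = 5301.2 / 214.20 × 0.85 ≈ 21.0 mL/min
CrCl ≈ 21 mL/min.
vorasartan: 10–39 mL/min → 35% of 120 mg = 42 mg.
zenoprofen: 15–74 mL/min → 75% of 200 mg = 150 mg.
Total = 42 + 150 = 192 mg.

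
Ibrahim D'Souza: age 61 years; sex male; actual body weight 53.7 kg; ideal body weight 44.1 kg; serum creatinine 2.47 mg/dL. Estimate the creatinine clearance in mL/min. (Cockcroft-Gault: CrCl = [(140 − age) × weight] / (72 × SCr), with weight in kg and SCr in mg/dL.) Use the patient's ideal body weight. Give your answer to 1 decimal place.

19.6 mL/min

CrCl = (140 − 61) × 44.1 / (72 × 2.47) = 3483.9 / 177.84 ≈ 19.6 mL/min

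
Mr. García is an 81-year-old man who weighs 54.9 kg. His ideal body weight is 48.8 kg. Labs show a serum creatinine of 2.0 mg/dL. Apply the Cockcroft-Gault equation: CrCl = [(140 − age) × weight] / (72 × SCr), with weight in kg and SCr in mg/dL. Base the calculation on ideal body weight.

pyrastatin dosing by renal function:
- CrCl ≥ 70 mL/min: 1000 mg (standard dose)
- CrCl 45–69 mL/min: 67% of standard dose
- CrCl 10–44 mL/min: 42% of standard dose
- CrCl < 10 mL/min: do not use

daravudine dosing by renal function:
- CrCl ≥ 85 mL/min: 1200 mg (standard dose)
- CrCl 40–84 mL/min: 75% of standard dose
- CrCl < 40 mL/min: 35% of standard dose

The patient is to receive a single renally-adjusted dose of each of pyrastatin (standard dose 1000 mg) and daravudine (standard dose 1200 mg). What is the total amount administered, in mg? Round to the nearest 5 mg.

CrCl = (140 − 81) × 48.8 / (72 × 2) = 2879.2 / 144.00 ≈ 20.0 mL/min
CrCl ≈ 20 mL/min.
pyrastatin: 10–44 mL/min → 42% of 1000 mg = 420 mg.
daravudine: < 40 mL/min → 35% of 1200 mg = 420 mg.
Total = 420 + 420 = 840 mg.

840 mg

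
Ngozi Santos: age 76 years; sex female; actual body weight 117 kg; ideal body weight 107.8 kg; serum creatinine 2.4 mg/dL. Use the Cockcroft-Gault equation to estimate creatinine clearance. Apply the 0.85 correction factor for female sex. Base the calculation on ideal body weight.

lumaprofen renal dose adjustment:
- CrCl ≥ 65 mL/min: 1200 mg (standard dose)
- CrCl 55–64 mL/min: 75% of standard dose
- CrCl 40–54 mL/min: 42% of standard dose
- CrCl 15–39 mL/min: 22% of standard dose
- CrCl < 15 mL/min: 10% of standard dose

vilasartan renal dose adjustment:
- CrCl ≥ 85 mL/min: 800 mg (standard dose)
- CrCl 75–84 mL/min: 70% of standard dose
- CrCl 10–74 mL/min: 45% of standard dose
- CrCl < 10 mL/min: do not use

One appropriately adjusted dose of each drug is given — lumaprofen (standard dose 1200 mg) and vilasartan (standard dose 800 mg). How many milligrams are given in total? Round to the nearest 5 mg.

625 mg

CrCl = (140 − 76) × 107.8 / (72 × 2.4) × 0.85 = 6899.2 / 172.80 × 0.85 ≈ 33.9 mL/min
CrCl ≈ 34 mL/min.
lumaprofen: 15–39 mL/min → 22% of 1200 mg = 264 mg.
vilasartan: 10–74 mL/min → 45% of 800 mg = 360 mg.
Total = 264 + 360 = 624 mg.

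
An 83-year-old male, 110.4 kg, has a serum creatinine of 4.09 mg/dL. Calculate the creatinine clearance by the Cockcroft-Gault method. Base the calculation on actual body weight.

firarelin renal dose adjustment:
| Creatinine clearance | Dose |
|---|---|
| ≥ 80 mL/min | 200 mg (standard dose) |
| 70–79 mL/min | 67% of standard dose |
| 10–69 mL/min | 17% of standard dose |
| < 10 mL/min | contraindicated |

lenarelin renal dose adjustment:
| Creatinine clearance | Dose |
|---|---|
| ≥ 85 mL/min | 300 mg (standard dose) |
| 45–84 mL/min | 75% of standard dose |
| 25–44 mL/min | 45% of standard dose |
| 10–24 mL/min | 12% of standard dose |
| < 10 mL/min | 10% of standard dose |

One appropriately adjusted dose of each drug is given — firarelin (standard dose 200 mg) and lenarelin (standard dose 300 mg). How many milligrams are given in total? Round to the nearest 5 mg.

70 mg

CrCl = (140 − 83) × 110.4 / (72 × 4.09) = 6292.8 / 294.48 ≈ 21.4 mL/min
CrCl ≈ 21 mL/min.
firarelin: 10–69 mL/min → 17% of 200 mg = 34 mg.
lenarelin: 10–24 mL/min → 12% of 300 mg = 36 mg.
Total = 34 + 36 = 70 mg.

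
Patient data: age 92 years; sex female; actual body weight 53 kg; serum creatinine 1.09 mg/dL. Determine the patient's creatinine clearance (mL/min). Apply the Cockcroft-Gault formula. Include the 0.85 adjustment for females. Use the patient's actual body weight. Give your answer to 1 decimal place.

27.6 mL/min

CrCl = (140 − 92) × 53 / (72 × 1.09) × 0.85 = 2544.0 / 78.48 × 0.85 ≈ 27.6 mL/min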